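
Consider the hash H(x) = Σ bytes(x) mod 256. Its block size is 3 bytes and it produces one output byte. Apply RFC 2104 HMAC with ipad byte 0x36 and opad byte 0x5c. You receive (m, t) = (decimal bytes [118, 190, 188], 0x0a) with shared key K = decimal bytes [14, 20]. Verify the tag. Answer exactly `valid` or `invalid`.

invalid

Key decimal bytes [14, 20] = 0e 14 is 2 bytes ≤ B = 3; zero-pad to 3 bytes: K' = 0e 14 00.
K' ⊕ ipad = 38 22 36; K' ⊕ opad = 52 48 5c.
Inner hash: sum = 56+34+54+118+190+188 = 640; mod 256 = 128 → 80.
Outer hash (recomputed tag): sum = 82+72+92+128 = 374; mod 256 = 118 → 76.
Recomputed tag = 76; claimed = 0a → mismatch.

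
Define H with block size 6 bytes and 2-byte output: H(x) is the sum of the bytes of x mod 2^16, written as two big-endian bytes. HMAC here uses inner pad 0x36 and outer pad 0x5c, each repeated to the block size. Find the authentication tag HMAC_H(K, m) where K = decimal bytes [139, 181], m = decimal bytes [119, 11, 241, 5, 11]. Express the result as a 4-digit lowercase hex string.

03ce

Key decimal bytes [139, 181] = 8b b5 is 2 bytes ≤ B = 6; zero-pad to 6 bytes: K' = 8b b5 00 00 00 00.
K' ⊕ ipad = bd 83 36 36 36 36.  K' ⊕ opad = d7 e9 5c 5c 5c 5c.
Inner input = (K'⊕ipad) ∥ m = bd 83 36 36 36 36 ∥ 77 0b f1 05 0b.
Inner hash: sum = 189+131+54+54+54+54+119+11+241+5+11 = 923 → 03 9b.
Outer input = (K'⊕opad) ∥ inner = d7 e9 5c 5c 5c 5c ∥ 03 9b.
Outer hash (tag): sum = 215+233+92+92+92+92+3+155 = 974 → 03 ce.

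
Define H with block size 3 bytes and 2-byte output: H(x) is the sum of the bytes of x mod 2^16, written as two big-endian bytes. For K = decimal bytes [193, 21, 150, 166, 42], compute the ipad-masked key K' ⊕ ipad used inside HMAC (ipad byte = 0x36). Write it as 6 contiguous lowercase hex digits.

340a36

Key decimal bytes [193, 21, 150, 166, 42] = c1 15 96 a6 2a is 5 bytes > B = 3, so hash it first: H(key) = 02 3c, then zero-pad to 3 bytes: K' = 02 3c 00.
XOR each byte with 0x36: 02⊕36=34, 3c⊕36=0a, 00⊕36=36.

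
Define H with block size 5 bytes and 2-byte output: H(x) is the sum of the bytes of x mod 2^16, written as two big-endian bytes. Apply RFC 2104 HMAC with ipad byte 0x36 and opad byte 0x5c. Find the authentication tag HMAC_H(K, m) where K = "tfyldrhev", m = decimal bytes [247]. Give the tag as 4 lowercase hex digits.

02b5

Key "tfyldrhev" = 74 66 79 6c 64 72 68 65 76 is 9 bytes > B = 5, so hash it first: H(key) = 03 d8, then zero-pad to 5 bytes: K' = 03 d8 00 00 00.
K' ⊕ ipad = 35 ee 36 36 36.  K' ⊕ opad = 5f 84 5c 5c 5c.
Inner input = (K'⊕ipad) ∥ m = 35 ee 36 36 36 ∥ f7.
Inner hash: sum = 53+238+54+54+54+247 = 700 → 02 bc.
Outer input = (K'⊕opad) ∥ inner = 5f 84 5c 5c 5c ∥ 02 bc.
Outer hash (tag): sum = 95+132+92+92+92+2+188 = 693 → 02 b5.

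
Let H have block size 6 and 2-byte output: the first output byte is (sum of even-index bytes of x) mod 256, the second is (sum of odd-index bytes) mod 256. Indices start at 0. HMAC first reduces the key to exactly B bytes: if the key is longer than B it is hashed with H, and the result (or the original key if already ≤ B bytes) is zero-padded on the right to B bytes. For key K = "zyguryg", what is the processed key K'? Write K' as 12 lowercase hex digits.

ba6700000000

|K| = 7 > B = 6, so first hash the key.
H(K): even-index sum = 442 mod 256 = 186; odd-index sum = 359 mod 256 = 103 → ba 67.
Zero-pad H(K) = ba 67 to 6 bytes: K' = ba 67 00 00 00 00.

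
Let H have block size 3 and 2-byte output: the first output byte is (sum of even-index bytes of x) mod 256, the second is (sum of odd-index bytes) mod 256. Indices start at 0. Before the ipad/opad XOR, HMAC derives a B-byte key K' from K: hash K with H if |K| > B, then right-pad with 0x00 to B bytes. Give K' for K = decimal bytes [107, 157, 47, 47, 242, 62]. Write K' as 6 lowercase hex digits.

|K| = 6 > B = 3, so first hash the key.
H(K): even-index sum = 396 mod 256 = 140; odd-index sum = 266 mod 256 = 10 → 8c 0a.
Zero-pad H(K) = 8c 0a to 3 bytes: K' = 8c 0a 00.

8c0a00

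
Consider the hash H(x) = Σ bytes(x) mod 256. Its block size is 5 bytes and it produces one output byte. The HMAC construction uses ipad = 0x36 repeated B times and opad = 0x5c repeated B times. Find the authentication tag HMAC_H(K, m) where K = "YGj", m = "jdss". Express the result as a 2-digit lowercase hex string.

6a

Key "YGj" = 59 47 6a is 3 bytes ≤ B = 5; zero-pad to 5 bytes: K' = 59 47 6a 00 00.
K' ⊕ ipad = 6f 71 5c 36 36.  K' ⊕ opad = 05 1b 36 5c 5c.
Inner input = (K'⊕ipad) ∥ m = 6f 71 5c 36 36 ∥ 6a 64 73 73.
Inner hash: sum = 111+113+92+54+54+106+100+115+115 = 860; mod 256 = 92 → 5c.
Outer input = (K'⊕opad) ∥ inner = 05 1b 36 5c 5c ∥ 5c.
Outer hash (tag): sum = 5+27+54+92+92+92 = 362; mod 256 = 106 → 6a.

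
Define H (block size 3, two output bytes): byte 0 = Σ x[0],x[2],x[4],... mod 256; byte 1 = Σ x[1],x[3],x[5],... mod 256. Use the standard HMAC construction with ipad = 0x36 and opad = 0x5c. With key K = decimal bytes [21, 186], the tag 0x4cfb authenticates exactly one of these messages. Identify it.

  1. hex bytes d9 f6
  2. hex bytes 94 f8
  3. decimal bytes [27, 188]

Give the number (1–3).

3

Key decimal bytes [21, 186] = 15 ba is 2 bytes ≤ B = 3; zero-pad to 3 bytes: K' = 15 ba 00.
K' ⊕ ipad = 23 8c 36; K' ⊕ opad = 49 e6 5c.
m1: inner = H(23 8c 36 d9 f6) = 4f 65; tag = H(49 e6 5c 4f 65) = 0a35
m2: inner = H(23 8c 36 94 f8) = 51 20; tag = H(49 e6 5c 51 20) = c537
m3: inner = H(23 8c 36 1b bc) = 15 a7; tag = H(49 e6 5c 15 a7) = 4cfb ← matches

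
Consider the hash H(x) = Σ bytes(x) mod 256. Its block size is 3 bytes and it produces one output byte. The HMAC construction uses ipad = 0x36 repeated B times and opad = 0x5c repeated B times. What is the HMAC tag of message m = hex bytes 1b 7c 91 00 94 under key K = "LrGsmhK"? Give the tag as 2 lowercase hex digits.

52

Key "LrGsmhK" = 4c 72 47 73 6d 68 4b is 7 bytes > B = 3, so hash it first: H(key) = 98, then zero-pad to 3 bytes: K' = 98 00 00.
K' ⊕ ipad = ae 36 36.  K' ⊕ opad = c4 5c 5c.
Inner input = (K'⊕ipad) ∥ m = ae 36 36 ∥ 1b 7c 91 00 94.
Inner hash: sum = 174+54+54+27+124+145+0+148 = 726; mod 256 = 214 → d6.
Outer input = (K'⊕opad) ∥ inner = c4 5c 5c ∥ d6.
Outer hash (tag): sum = 196+92+92+214 = 594; mod 256 = 82 → 52.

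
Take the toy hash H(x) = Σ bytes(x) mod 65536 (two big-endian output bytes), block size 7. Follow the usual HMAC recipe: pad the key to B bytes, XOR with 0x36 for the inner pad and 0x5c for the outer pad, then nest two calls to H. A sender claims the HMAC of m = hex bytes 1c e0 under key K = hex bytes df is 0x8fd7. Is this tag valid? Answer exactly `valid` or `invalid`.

invalid

Key hex bytes df is 1 byte ≤ B = 7; zero-pad to 7 bytes: K' = df 00 00 00 00 00 00.
K' ⊕ ipad = e9 36 36 36 36 36 36; K' ⊕ opad = 83 5c 5c 5c 5c 5c 5c.
Inner hash: sum = 233+54+54+54+54+54+54+28+224 = 809 → 03 29.
Outer hash (recomputed tag): sum = 131+92+92+92+92+92+92+3+41 = 727 → 02 d7.
Recomputed tag = 02d7; claimed = 8fd7 → mismatch.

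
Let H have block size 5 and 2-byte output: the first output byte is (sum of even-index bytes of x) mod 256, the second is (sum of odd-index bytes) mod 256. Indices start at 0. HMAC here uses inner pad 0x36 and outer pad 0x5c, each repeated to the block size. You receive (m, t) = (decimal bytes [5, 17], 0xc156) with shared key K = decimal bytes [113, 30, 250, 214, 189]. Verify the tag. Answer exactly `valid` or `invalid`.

Key decimal bytes [113, 30, 250, 214, 189] = 71 1e fa d6 bd is exactly B = 5 bytes: K' = 71 1e fa d6 bd.
K' ⊕ ipad = 47 28 cc e0 8b; K' ⊕ opad = 2d 42 a6 8a e1.
Inner hash: even-index sum = 431 mod 256 = 175; odd-index sum = 269 mod 256 = 13 → af 0d.
Outer hash (recomputed tag): even-index sum = 449 mod 256 = 193; odd-index sum = 379 mod 256 = 123 → c1 7b.
Recomputed tag = c17b; claimed = c156 → mismatch.

invalid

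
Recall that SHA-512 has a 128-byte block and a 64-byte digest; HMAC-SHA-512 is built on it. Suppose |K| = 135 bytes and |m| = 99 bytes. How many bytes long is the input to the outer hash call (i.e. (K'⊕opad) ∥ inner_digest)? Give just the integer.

192

Key is 135 > 128 bytes, so it is hashed to 64 bytes then zero-padded to 128: |K'| = 128.
Outer input = (K'⊕opad) ∥ H(inner) → 128 + 64 = 192 bytes.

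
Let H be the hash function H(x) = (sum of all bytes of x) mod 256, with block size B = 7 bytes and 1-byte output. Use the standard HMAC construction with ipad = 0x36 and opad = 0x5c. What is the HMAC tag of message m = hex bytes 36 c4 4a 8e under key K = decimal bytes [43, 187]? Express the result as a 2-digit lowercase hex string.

Key decimal bytes [43, 187] = 2b bb is 2 bytes ≤ B = 7; zero-pad to 7 bytes: K' = 2b bb 00 00 00 00 00.
K' ⊕ ipad = 1d 8d 36 36 36 36 36.  K' ⊕ opad = 77 e7 5c 5c 5c 5c 5c.
Inner input = (K'⊕ipad) ∥ m = 1d 8d 36 36 36 36 36 ∥ 36 c4 4a 8e.
Inner hash: sum = 29+141+54+54+54+54+54+54+196+74+142 = 906; mod 256 = 138 → 8a.
Outer input = (K'⊕opad) ∥ inner = 77 e7 5c 5c 5c 5c 5c ∥ 8a.
Outer hash (tag): sum = 119+231+92+92+92+92+92+138 = 948; mod 256 = 180 → b4.

b4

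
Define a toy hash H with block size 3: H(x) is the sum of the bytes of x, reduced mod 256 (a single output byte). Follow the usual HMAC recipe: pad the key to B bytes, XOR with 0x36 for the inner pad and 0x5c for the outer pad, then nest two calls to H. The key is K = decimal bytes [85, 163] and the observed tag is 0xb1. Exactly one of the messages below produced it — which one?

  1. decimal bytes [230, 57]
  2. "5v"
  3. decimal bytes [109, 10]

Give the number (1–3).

Key decimal bytes [85, 163] = 55 a3 is 2 bytes ≤ B = 3; zero-pad to 3 bytes: K' = 55 a3 00.
K' ⊕ ipad = 63 95 36; K' ⊕ opad = 09 ff 5c.
m1: inner = H(63 95 36 e6 39) = 4d; tag = H(09 ff 5c 4d) = b1 ← matches
m2: inner = H(63 95 36 35 76) = d9; tag = H(09 ff 5c d9) = 3d
m3: inner = H(63 95 36 6d 0a) = a5; tag = H(09 ff 5c a5) = 09

1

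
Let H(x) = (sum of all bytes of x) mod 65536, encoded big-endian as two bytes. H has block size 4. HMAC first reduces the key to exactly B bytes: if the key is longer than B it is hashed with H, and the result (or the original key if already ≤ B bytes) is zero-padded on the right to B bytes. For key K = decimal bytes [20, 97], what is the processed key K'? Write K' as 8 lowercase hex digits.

Key decimal bytes [20, 97] = 14 61 is 2 bytes ≤ B = 4; zero-pad to 4 bytes: K' = 14 61 00 00.

14610000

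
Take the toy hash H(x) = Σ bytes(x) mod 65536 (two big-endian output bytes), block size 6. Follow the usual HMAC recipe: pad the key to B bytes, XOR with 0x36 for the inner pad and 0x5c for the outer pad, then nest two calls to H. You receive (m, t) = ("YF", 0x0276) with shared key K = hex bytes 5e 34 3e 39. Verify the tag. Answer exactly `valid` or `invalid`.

Key hex bytes 5e 34 3e 39 is 4 bytes ≤ B = 6; zero-pad to 6 bytes: K' = 5e 34 3e 39 00 00.
K' ⊕ ipad = 68 02 08 0f 36 36; K' ⊕ opad = 02 68 62 65 5c 5c.
Inner hash: sum = 104+2+8+15+54+54+89+70 = 396 → 01 8c.
Outer hash (recomputed tag): sum = 2+104+98+101+92+92+1+140 = 630 → 02 76.
Recomputed tag = 0276; claimed = 0276 → match.

valid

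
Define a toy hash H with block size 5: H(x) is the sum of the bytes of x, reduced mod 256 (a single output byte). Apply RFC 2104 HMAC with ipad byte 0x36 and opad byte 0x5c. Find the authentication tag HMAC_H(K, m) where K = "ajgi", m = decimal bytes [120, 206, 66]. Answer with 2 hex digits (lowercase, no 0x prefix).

60

Key "ajgi" = 61 6a 67 69 is 4 bytes ≤ B = 5; zero-pad to 5 bytes: K' = 61 6a 67 69 00.
K' ⊕ ipad = 57 5c 51 5f 36.  K' ⊕ opad = 3d 36 3b 35 5c.
Inner input = (K'⊕ipad) ∥ m = 57 5c 51 5f 36 ∥ 78 ce 42.
Inner hash: sum = 87+92+81+95+54+120+206+66 = 801; mod 256 = 33 → 21.
Outer input = (K'⊕opad) ∥ inner = 3d 36 3b 35 5c ∥ 21.
Outer hash (tag): sum = 61+54+59+53+92+33 = 352; mod 256 = 96 → 60.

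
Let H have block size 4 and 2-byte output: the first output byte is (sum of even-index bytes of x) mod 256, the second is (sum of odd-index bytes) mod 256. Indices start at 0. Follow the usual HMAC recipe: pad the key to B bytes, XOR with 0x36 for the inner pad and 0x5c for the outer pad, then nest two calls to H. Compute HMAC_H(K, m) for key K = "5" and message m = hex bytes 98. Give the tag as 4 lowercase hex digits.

9624

Key "5" = 35 is 1 byte ≤ B = 4; zero-pad to 4 bytes: K' = 35 00 00 00.
K' ⊕ ipad = 03 36 36 36.  K' ⊕ opad = 69 5c 5c 5c.
Inner input = (K'⊕ipad) ∥ m = 03 36 36 36 ∥ 98.
Inner hash: even-index sum = 209 mod 256 = 209; odd-index sum = 108 mod 256 = 108 → d1 6c.
Outer input = (K'⊕opad) ∥ inner = 69 5c 5c 5c ∥ d1 6c.
Outer hash (tag): even-index sum = 406 mod 256 = 150; odd-index sum = 292 mod 256 = 36 → 96 24.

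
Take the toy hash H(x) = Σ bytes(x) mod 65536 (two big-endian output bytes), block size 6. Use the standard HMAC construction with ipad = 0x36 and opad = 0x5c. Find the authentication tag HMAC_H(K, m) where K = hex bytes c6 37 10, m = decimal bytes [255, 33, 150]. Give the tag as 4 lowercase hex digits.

Key hex bytes c6 37 10 is 3 bytes ≤ B = 6; zero-pad to 6 bytes: K' = c6 37 10 00 00 00.
K' ⊕ ipad = f0 01 26 36 36 36.  K' ⊕ opad = 9a 6b 4c 5c 5c 5c.
Inner input = (K'⊕ipad) ∥ m = f0 01 26 36 36 36 ∥ ff 21 96.
Inner hash: sum = 240+1+38+54+54+54+255+33+150 = 879 → 03 6f.
Outer input = (K'⊕opad) ∥ inner = 9a 6b 4c 5c 5c 5c ∥ 03 6f.
Outer hash (tag): sum = 154+107+76+92+92+92+3+111 = 727 → 02 d7.

02d7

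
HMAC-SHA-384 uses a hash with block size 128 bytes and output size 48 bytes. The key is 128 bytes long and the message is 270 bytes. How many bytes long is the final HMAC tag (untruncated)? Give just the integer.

The tag is one SHA-384 digest: 48 bytes.

48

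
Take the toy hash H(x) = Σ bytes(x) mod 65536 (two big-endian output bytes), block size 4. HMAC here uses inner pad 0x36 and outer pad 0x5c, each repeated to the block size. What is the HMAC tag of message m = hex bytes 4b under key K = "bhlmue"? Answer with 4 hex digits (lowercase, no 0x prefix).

Key "bhlmue" = 62 68 6c 6d 75 65 is 6 bytes > B = 4, so hash it first: H(key) = 02 7d, then zero-pad to 4 bytes: K' = 02 7d 00 00.
K' ⊕ ipad = 34 4b 36 36.  K' ⊕ opad = 5e 21 5c 5c.
Inner input = (K'⊕ipad) ∥ m = 34 4b 36 36 ∥ 4b.
Inner hash: sum = 52+75+54+54+75 = 310 → 01 36.
Outer input = (K'⊕opad) ∥ inner = 5e 21 5c 5c ∥ 01 36.
Outer hash (tag): sum = 94+33+92+92+1+54 = 366 → 01 6e.

016e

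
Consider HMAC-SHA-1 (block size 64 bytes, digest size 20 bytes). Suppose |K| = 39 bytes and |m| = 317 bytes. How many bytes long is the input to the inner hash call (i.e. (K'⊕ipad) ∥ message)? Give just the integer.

381

Key is 39 ≤ 64 bytes, zero-padded: |K'| = 64.
Inner input = (K'⊕ipad) ∥ m → 64 + 317 = 381 bytes.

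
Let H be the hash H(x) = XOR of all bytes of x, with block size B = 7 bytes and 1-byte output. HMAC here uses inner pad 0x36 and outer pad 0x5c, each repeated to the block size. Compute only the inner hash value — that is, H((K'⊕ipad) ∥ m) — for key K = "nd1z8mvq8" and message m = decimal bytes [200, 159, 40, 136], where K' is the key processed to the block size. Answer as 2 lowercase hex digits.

ea

Key "nd1z8mvq8" = 6e 64 31 7a 38 6d 76 71 38 is 9 bytes > B = 7, so hash it first: H(key) = 2b, then zero-pad to 7 bytes: K' = 2b 00 00 00 00 00 00.
K' ⊕ ipad = 1d 36 36 36 36 36 36.
Inner input = 1d 36 36 36 36 36 36 ∥ c8 9f 28 88.
Inner hash: XOR 1d⊕36⊕36⊕36⊕36⊕36⊕36⊕c8⊕9f⊕28⊕88 = ea.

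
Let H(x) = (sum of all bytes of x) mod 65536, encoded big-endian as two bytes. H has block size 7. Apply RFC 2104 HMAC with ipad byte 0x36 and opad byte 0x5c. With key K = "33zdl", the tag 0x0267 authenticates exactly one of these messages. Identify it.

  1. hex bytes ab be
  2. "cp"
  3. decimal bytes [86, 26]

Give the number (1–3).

2

Key "33zdl" = 33 33 7a 64 6c is 5 bytes ≤ B = 7; zero-pad to 7 bytes: K' = 33 33 7a 64 6c 00 00.
K' ⊕ ipad = 05 05 4c 52 5a 36 36; K' ⊕ opad = 6f 6f 26 38 30 5c 5c.
m1: inner = H(05 05 4c 52 5a 36 36 ab be) = 02 d7; tag = H(6f 6f 26 38 30 5c 5c 02 d7) = 02fd
m2: inner = H(05 05 4c 52 5a 36 36 63 70) = 02 41; tag = H(6f 6f 26 38 30 5c 5c 02 41) = 0267 ← matches
m3: inner = H(05 05 4c 52 5a 36 36 56 1a) = 01 de; tag = H(6f 6f 26 38 30 5c 5c 01 de) = 0303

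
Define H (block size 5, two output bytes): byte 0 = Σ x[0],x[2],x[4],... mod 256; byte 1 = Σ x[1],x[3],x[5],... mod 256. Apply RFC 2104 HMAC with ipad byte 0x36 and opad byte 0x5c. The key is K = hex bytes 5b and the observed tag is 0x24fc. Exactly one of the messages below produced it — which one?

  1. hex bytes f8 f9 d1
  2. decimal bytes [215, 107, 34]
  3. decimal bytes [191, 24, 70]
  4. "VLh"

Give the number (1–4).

2

Key hex bytes 5b is 1 byte ≤ B = 5; zero-pad to 5 bytes: K' = 5b 00 00 00 00.
K' ⊕ ipad = 6d 36 36 36 36; K' ⊕ opad = 07 5c 5c 5c 5c.
m1: inner = H(6d 36 36 36 36 f8 f9 d1) = d2 35; tag = H(07 5c 5c 5c 5c d2 35) = f48a
m2: inner = H(6d 36 36 36 36 d7 6b 22) = 44 65; tag = H(07 5c 5c 5c 5c 44 65) = 24fc ← matches
m3: inner = H(6d 36 36 36 36 bf 18 46) = f1 71; tag = H(07 5c 5c 5c 5c f1 71) = 30a9
m4: inner = H(6d 36 36 36 36 56 4c 68) = 25 2a; tag = H(07 5c 5c 5c 5c 25 2a) = e9dd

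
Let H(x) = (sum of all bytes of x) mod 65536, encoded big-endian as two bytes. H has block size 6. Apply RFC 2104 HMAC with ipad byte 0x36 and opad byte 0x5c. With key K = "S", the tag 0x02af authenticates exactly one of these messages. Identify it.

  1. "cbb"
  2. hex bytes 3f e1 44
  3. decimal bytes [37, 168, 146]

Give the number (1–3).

Key "S" = 53 is 1 byte ≤ B = 6; zero-pad to 6 bytes: K' = 53 00 00 00 00 00.
K' ⊕ ipad = 65 36 36 36 36 36; K' ⊕ opad = 0f 5c 5c 5c 5c 5c.
m1: inner = H(65 36 36 36 36 36 63 62 62) = 02 9a; tag = H(0f 5c 5c 5c 5c 5c 02 9a) = 0277
m2: inner = H(65 36 36 36 36 36 3f e1 44) = 02 d7; tag = H(0f 5c 5c 5c 5c 5c 02 d7) = 02b4
m3: inner = H(65 36 36 36 36 36 25 a8 92) = 02 d2; tag = H(0f 5c 5c 5c 5c 5c 02 d2) = 02af ← matches

3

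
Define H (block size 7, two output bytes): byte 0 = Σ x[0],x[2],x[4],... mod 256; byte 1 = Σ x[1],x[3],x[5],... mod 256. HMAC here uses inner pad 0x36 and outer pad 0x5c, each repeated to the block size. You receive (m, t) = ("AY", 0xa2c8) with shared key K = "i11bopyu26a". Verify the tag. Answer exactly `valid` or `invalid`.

Key "i11bopyu26a" = 69 31 31 62 6f 70 79 75 32 36 61 is 11 bytes > B = 7, so hash it first: H(key) = 15 ae, then zero-pad to 7 bytes: K' = 15 ae 00 00 00 00 00.
K' ⊕ ipad = 23 98 36 36 36 36 36; K' ⊕ opad = 49 f2 5c 5c 5c 5c 5c.
Inner hash: even-index sum = 286 mod 256 = 30; odd-index sum = 325 mod 256 = 69 → 1e 45.
Outer hash (recomputed tag): even-index sum = 418 mod 256 = 162; odd-index sum = 456 mod 256 = 200 → a2 c8.
Recomputed tag = a2c8; claimed = a2c8 → match.

valid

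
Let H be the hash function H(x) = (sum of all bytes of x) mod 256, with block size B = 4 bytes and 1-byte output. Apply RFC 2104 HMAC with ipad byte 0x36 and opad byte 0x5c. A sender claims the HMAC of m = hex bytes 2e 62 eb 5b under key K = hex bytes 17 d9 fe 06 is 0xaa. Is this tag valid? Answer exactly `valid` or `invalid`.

valid

Key hex bytes 17 d9 fe 06 is exactly B = 4 bytes: K' = 17 d9 fe 06.
K' ⊕ ipad = 21 ef c8 30; K' ⊕ opad = 4b 85 a2 5a.
Inner hash: sum = 33+239+200+48+46+98+235+91 = 990; mod 256 = 222 → de.
Outer hash (recomputed tag): sum = 75+133+162+90+222 = 682; mod 256 = 170 → aa.
Recomputed tag = aa; claimed = aa → match.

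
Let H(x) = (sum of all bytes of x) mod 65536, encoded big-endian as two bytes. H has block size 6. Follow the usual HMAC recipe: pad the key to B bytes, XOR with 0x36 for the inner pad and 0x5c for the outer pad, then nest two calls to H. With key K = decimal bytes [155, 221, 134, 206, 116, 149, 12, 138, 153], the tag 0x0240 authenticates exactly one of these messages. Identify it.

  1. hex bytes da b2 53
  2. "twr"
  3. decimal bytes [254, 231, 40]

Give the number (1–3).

Key decimal bytes [155, 221, 134, 206, 116, 149, 12, 138, 153] = 9b dd 86 ce 74 95 0c 8a 99 is 9 bytes > B = 6, so hash it first: H(key) = 05 04, then zero-pad to 6 bytes: K' = 05 04 00 00 00 00.
K' ⊕ ipad = 33 32 36 36 36 36; K' ⊕ opad = 59 58 5c 5c 5c 5c.
m1: inner = H(33 32 36 36 36 36 da b2 53) = 03 1c; tag = H(59 58 5c 5c 5c 5c 03 1c) = 0240 ← matches
m2: inner = H(33 32 36 36 36 36 74 77 72) = 02 9a; tag = H(59 58 5c 5c 5c 5c 02 9a) = 02bd
m3: inner = H(33 32 36 36 36 36 fe e7 28) = 03 4a; tag = H(59 58 5c 5c 5c 5c 03 4a) = 026e

1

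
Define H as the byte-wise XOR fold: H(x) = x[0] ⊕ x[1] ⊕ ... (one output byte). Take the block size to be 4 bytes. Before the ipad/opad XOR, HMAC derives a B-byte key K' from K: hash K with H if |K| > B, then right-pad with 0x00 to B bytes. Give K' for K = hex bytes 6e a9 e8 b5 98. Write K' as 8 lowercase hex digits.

02000000

|K| = 5 > B = 4, so first hash the key.
H(K): XOR 6e⊕a9⊕e8⊕b5⊕98 = 02.
Zero-pad H(K) = 02 to 4 bytes: K' = 02 00 00 00.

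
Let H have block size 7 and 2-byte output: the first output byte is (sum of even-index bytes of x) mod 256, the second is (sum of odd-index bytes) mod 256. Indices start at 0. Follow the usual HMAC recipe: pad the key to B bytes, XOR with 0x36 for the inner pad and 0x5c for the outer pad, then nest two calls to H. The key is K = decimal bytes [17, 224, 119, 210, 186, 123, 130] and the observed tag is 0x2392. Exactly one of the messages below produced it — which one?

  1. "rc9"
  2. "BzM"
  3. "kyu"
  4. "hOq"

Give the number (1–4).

3

Key decimal bytes [17, 224, 119, 210, 186, 123, 130] = 11 e0 77 d2 ba 7b 82 is exactly B = 7 bytes: K' = 11 e0 77 d2 ba 7b 82.
K' ⊕ ipad = 27 d6 41 e4 8c 4d b4; K' ⊕ opad = 4d bc 2b 8e e6 27 de.
m1: inner = H(27 d6 41 e4 8c 4d b4 72 63 39) = 0b b2; tag = H(4d bc 2b 8e e6 27 de 0b b2) = ee7c
m2: inner = H(27 d6 41 e4 8c 4d b4 42 7a 4d) = 22 96; tag = H(4d bc 2b 8e e6 27 de 22 96) = d293
m3: inner = H(27 d6 41 e4 8c 4d b4 6b 79 75) = 21 e7; tag = H(4d bc 2b 8e e6 27 de 21 e7) = 2392 ← matches
m4: inner = H(27 d6 41 e4 8c 4d b4 68 4f 71) = f7 e0; tag = H(4d bc 2b 8e e6 27 de f7 e0) = 1c68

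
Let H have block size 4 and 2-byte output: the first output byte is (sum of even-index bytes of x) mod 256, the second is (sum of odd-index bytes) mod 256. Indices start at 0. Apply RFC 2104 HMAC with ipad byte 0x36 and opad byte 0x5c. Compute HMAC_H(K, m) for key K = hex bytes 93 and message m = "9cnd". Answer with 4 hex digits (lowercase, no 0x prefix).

Key hex bytes 93 is 1 byte ≤ B = 4; zero-pad to 4 bytes: K' = 93 00 00 00.
K' ⊕ ipad = a5 36 36 36.  K' ⊕ opad = cf 5c 5c 5c.
Inner input = (K'⊕ipad) ∥ m = a5 36 36 36 ∥ 39 63 6e 64.
Inner hash: even-index sum = 386 mod 256 = 130; odd-index sum = 307 mod 256 = 51 → 82 33.
Outer input = (K'⊕opad) ∥ inner = cf 5c 5c 5c ∥ 82 33.
Outer hash (tag): even-index sum = 429 mod 256 = 173; odd-index sum = 235 mod 256 = 235 → ad eb.

adeb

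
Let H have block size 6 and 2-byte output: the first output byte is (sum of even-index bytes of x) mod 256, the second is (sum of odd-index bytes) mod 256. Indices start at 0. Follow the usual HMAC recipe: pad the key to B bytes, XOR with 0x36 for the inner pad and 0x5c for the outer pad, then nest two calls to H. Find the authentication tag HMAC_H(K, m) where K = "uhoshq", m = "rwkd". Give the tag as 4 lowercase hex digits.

Key "uhoshq" = 75 68 6f 73 68 71 is exactly B = 6 bytes: K' = 75 68 6f 73 68 71.
K' ⊕ ipad = 43 5e 59 45 5e 47.  K' ⊕ opad = 29 34 33 2f 34 2d.
Inner input = (K'⊕ipad) ∥ m = 43 5e 59 45 5e 47 ∥ 72 77 6b 64.
Inner hash: even-index sum = 471 mod 256 = 215; odd-index sum = 453 mod 256 = 197 → d7 c5.
Outer input = (K'⊕opad) ∥ inner = 29 34 33 2f 34 2d ∥ d7 c5.
Outer hash (tag): even-index sum = 359 mod 256 = 103; odd-index sum = 341 mod 256 = 85 → 67 55.

6755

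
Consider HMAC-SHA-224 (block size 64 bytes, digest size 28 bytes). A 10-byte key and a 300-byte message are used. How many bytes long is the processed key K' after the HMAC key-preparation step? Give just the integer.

Key is 10 ≤ 64 bytes, zero-padded: |K'| = 64.

64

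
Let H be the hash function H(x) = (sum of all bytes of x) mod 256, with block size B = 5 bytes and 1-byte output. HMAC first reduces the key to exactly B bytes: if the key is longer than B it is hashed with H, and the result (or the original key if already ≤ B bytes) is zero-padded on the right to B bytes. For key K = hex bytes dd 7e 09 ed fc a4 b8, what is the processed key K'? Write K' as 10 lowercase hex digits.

a900000000

|K| = 7 > B = 5, so first hash the key.
H(K): sum = 221+126+9+237+252+164+184 = 1193; mod 256 = 169 → a9.
Zero-pad H(K) = a9 to 5 bytes: K' = a9 00 00 00 00.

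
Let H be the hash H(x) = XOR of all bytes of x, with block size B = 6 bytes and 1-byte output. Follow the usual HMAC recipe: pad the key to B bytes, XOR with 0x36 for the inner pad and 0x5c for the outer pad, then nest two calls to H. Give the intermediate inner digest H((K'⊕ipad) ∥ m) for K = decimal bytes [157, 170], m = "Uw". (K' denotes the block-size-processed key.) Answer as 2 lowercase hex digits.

15

Key decimal bytes [157, 170] = 9d aa is 2 bytes ≤ B = 6; zero-pad to 6 bytes: K' = 9d aa 00 00 00 00.
K' ⊕ ipad = ab 9c 36 36 36 36.
Inner input = ab 9c 36 36 36 36 ∥ 55 77.
Inner hash: XOR ab⊕9c⊕36⊕36⊕36⊕36⊕55⊕77 = 15.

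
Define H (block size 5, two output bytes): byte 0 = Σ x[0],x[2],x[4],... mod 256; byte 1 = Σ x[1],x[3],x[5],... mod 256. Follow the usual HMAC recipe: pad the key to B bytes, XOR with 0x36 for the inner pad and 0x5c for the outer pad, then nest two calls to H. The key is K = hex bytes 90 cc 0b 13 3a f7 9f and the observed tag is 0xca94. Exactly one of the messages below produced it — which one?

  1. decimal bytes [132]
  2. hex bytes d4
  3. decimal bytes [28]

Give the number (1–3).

2

Key hex bytes 90 cc 0b 13 3a f7 9f is 7 bytes > B = 5, so hash it first: H(key) = 74 d6, then zero-pad to 5 bytes: K' = 74 d6 00 00 00.
K' ⊕ ipad = 42 e0 36 36 36; K' ⊕ opad = 28 8a 5c 5c 5c.
m1: inner = H(42 e0 36 36 36 84) = ae 9a; tag = H(28 8a 5c 5c 5c ae 9a) = 7a94
m2: inner = H(42 e0 36 36 36 d4) = ae ea; tag = H(28 8a 5c 5c 5c ae ea) = ca94 ← matches
m3: inner = H(42 e0 36 36 36 1c) = ae 32; tag = H(28 8a 5c 5c 5c ae 32) = 1294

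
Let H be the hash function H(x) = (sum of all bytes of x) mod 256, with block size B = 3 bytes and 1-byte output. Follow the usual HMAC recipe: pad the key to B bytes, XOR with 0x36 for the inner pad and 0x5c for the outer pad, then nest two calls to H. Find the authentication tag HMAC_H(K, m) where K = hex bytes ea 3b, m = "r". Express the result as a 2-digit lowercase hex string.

0a

Key hex bytes ea 3b is 2 bytes ≤ B = 3; zero-pad to 3 bytes: K' = ea 3b 00.
K' ⊕ ipad = dc 0d 36.  K' ⊕ opad = b6 67 5c.
Inner input = (K'⊕ipad) ∥ m = dc 0d 36 ∥ 72.
Inner hash: sum = 220+13+54+114 = 401; mod 256 = 145 → 91.
Outer input = (K'⊕opad) ∥ inner = b6 67 5c ∥ 91.
Outer hash (tag): sum = 182+103+92+145 = 522; mod 256 = 10 → 0a.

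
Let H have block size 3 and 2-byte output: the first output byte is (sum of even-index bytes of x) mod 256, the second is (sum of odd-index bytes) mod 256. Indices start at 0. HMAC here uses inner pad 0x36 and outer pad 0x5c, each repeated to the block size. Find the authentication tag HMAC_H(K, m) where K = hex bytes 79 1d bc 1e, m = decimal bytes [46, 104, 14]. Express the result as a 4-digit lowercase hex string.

Key hex bytes 79 1d bc 1e is 4 bytes > B = 3, so hash it first: H(key) = 35 3b, then zero-pad to 3 bytes: K' = 35 3b 00.
K' ⊕ ipad = 03 0d 36.  K' ⊕ opad = 69 67 5c.
Inner input = (K'⊕ipad) ∥ m = 03 0d 36 ∥ 2e 68 0e.
Inner hash: even-index sum = 161 mod 256 = 161; odd-index sum = 73 mod 256 = 73 → a1 49.
Outer input = (K'⊕opad) ∥ inner = 69 67 5c ∥ a1 49.
Outer hash (tag): even-index sum = 270 mod 256 = 14; odd-index sum = 264 mod 256 = 8 → 0e 08.

0e08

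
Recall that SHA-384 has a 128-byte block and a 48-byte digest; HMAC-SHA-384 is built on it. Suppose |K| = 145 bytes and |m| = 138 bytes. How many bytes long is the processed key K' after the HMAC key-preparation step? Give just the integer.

128

Key is 145 > 128 bytes, so it is hashed to 48 bytes then zero-padded to 128: |K'| = 128.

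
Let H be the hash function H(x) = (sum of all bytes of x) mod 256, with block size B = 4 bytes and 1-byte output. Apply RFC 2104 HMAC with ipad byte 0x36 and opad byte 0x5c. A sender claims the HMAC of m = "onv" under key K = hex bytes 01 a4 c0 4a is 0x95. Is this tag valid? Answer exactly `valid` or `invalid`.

valid

Key hex bytes 01 a4 c0 4a is exactly B = 4 bytes: K' = 01 a4 c0 4a.
K' ⊕ ipad = 37 92 f6 7c; K' ⊕ opad = 5d f8 9c 16.
Inner hash: sum = 55+146+246+124+111+110+118 = 910; mod 256 = 142 → 8e.
Outer hash (recomputed tag): sum = 93+248+156+22+142 = 661; mod 256 = 149 → 95.
Recomputed tag = 95; claimed = 95 → match.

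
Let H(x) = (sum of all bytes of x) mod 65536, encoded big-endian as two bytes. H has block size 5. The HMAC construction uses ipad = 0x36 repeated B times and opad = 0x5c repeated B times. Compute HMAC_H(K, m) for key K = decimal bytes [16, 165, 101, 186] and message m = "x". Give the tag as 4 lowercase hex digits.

Key decimal bytes [16, 165, 101, 186] = 10 a5 65 ba is 4 bytes ≤ B = 5; zero-pad to 5 bytes: K' = 10 a5 65 ba 00.
K' ⊕ ipad = 26 93 53 8c 36.  K' ⊕ opad = 4c f9 39 e6 5c.
Inner input = (K'⊕ipad) ∥ m = 26 93 53 8c 36 ∥ 78.
Inner hash: sum = 38+147+83+140+54+120 = 582 → 02 46.
Outer input = (K'⊕opad) ∥ inner = 4c f9 39 e6 5c ∥ 02 46.
Outer hash (tag): sum = 76+249+57+230+92+2+70 = 776 → 03 08.

0308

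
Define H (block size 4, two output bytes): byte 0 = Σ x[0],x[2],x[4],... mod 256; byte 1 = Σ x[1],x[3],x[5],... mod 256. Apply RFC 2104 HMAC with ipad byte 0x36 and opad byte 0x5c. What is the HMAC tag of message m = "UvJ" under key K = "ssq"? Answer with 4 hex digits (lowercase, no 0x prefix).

Key "ssq" = 73 73 71 is 3 bytes ≤ B = 4; zero-pad to 4 bytes: K' = 73 73 71 00.
K' ⊕ ipad = 45 45 47 36.  K' ⊕ opad = 2f 2f 2d 5c.
Inner input = (K'⊕ipad) ∥ m = 45 45 47 36 ∥ 55 76 4a.
Inner hash: even-index sum = 299 mod 256 = 43; odd-index sum = 241 mod 256 = 241 → 2b f1.
Outer input = (K'⊕opad) ∥ inner = 2f 2f 2d 5c ∥ 2b f1.
Outer hash (tag): even-index sum = 135 mod 256 = 135; odd-index sum = 380 mod 256 = 124 → 87 7c.

877c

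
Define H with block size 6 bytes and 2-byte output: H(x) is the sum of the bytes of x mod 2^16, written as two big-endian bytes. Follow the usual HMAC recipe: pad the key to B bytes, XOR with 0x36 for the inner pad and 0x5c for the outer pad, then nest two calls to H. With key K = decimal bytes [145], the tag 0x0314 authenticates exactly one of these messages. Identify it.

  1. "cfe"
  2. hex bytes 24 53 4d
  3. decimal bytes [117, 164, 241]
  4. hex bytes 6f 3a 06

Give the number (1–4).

2

Key decimal bytes [145] = 91 is 1 byte ≤ B = 6; zero-pad to 6 bytes: K' = 91 00 00 00 00 00.
K' ⊕ ipad = a7 36 36 36 36 36; K' ⊕ opad = cd 5c 5c 5c 5c 5c.
m1: inner = H(a7 36 36 36 36 36 63 66 65) = 02 e3; tag = H(cd 5c 5c 5c 5c 5c 02 e3) = 037e
m2: inner = H(a7 36 36 36 36 36 24 53 4d) = 02 79; tag = H(cd 5c 5c 5c 5c 5c 02 79) = 0314 ← matches
m3: inner = H(a7 36 36 36 36 36 75 a4 f1) = 03 bf; tag = H(cd 5c 5c 5c 5c 5c 03 bf) = 035b
m4: inner = H(a7 36 36 36 36 36 6f 3a 06) = 02 64; tag = H(cd 5c 5c 5c 5c 5c 02 64) = 02ff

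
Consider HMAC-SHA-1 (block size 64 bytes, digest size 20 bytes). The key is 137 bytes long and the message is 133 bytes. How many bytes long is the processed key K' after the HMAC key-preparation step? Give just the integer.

64

Key is 137 > 64 bytes, so it is hashed to 20 bytes then zero-padded to 64: |K'| = 64.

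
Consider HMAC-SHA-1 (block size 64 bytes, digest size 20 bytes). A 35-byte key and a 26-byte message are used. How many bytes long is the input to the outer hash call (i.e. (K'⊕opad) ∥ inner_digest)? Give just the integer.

84

Key is 35 ≤ 64 bytes, zero-padded: |K'| = 64.
Outer input = (K'⊕opad) ∥ H(inner) → 64 + 20 = 84 bytes.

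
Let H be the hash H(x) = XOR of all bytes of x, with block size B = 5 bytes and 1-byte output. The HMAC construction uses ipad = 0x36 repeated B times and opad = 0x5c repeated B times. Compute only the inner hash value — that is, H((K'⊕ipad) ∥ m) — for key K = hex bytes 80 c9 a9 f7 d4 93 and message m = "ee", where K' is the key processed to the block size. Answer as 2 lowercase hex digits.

66

Key hex bytes 80 c9 a9 f7 d4 93 is 6 bytes > B = 5, so hash it first: H(key) = 50, then zero-pad to 5 bytes: K' = 50 00 00 00 00.
K' ⊕ ipad = 66 36 36 36 36.
Inner input = 66 36 36 36 36 ∥ 65 65.
Inner hash: XOR 66⊕36⊕36⊕36⊕36⊕65⊕65 = 66.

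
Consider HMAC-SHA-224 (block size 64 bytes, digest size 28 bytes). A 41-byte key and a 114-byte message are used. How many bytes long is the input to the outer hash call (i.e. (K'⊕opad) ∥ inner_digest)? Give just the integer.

92

Key is 41 ≤ 64 bytes, zero-padded: |K'| = 64.
Outer input = (K'⊕opad) ∥ H(inner) → 64 + 28 = 92 bytes.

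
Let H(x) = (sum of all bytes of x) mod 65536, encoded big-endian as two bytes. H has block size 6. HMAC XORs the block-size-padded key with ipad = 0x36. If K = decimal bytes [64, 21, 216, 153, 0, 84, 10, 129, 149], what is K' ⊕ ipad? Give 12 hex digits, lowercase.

Key decimal bytes [64, 21, 216, 153, 0, 84, 10, 129, 149] = 40 15 d8 99 00 54 0a 81 95 is 9 bytes > B = 6, so hash it first: H(key) = 03 3a, then zero-pad to 6 bytes: K' = 03 3a 00 00 00 00.
XOR each byte with 0x36: 03⊕36=35, 3a⊕36=0c, 00⊕36=36, 00⊕36=36, 00⊕36=36, 00⊕36=36.

350c36363636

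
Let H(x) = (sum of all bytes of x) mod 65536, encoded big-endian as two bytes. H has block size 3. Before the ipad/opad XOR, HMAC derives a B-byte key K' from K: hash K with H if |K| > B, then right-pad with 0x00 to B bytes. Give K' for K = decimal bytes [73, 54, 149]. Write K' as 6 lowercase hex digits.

493695

Key decimal bytes [73, 54, 149] = 49 36 95 is exactly B = 3 bytes: K' = 49 36 95.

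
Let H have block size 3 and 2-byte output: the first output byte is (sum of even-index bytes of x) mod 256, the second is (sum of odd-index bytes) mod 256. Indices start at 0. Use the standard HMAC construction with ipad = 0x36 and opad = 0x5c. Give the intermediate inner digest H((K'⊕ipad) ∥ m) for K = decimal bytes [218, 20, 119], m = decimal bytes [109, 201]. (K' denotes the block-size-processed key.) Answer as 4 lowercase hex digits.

Key decimal bytes [218, 20, 119] = da 14 77 is exactly B = 3 bytes: K' = da 14 77.
K' ⊕ ipad = ec 22 41.
Inner input = ec 22 41 ∥ 6d c9.
Inner hash: even-index sum = 502 mod 256 = 246; odd-index sum = 143 mod 256 = 143 → f6 8f.

f68f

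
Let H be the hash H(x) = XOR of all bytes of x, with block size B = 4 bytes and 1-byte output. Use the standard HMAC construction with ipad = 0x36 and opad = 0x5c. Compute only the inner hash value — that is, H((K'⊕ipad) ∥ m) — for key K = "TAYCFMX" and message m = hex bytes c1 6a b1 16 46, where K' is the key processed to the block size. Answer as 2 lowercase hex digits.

Key "TAYCFMX" = 54 41 59 43 46 4d 58 is 7 bytes > B = 4, so hash it first: H(key) = 5c, then zero-pad to 4 bytes: K' = 5c 00 00 00.
K' ⊕ ipad = 6a 36 36 36.
Inner input = 6a 36 36 36 ∥ c1 6a b1 16 46.
Inner hash: XOR 6a⊕36⊕36⊕36⊕c1⊕6a⊕b1⊕16⊕46 = 16.

16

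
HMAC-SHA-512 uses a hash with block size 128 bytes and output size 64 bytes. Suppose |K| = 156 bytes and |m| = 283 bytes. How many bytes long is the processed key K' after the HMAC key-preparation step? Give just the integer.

128

Key is 156 > 128 bytes, so it is hashed to 64 bytes then zero-padded to 128: |K'| = 128.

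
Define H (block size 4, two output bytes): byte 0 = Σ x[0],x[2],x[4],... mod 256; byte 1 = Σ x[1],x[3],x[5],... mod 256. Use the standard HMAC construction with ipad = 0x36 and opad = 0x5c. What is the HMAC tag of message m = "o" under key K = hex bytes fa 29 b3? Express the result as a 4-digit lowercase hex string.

Key hex bytes fa 29 b3 is 3 bytes ≤ B = 4; zero-pad to 4 bytes: K' = fa 29 b3 00.
K' ⊕ ipad = cc 1f 85 36.  K' ⊕ opad = a6 75 ef 5c.
Inner input = (K'⊕ipad) ∥ m = cc 1f 85 36 ∥ 6f.
Inner hash: even-index sum = 448 mod 256 = 192; odd-index sum = 85 mod 256 = 85 → c0 55.
Outer input = (K'⊕opad) ∥ inner = a6 75 ef 5c ∥ c0 55.
Outer hash (tag): even-index sum = 597 mod 256 = 85; odd-index sum = 294 mod 256 = 38 → 55 26.

5526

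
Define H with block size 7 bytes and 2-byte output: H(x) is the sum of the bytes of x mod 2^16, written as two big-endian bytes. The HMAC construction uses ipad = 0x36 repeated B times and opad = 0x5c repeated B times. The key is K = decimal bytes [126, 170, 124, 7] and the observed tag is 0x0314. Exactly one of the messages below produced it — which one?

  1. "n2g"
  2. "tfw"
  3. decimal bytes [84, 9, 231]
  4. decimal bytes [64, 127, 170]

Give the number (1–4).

4

Key decimal bytes [126, 170, 124, 7] = 7e aa 7c 07 is 4 bytes ≤ B = 7; zero-pad to 7 bytes: K' = 7e aa 7c 07 00 00 00.
K' ⊕ ipad = 48 9c 4a 31 36 36 36; K' ⊕ opad = 22 f6 20 5b 5c 5c 5c.
m1: inner = H(48 9c 4a 31 36 36 36 6e 32 67) = 03 08; tag = H(22 f6 20 5b 5c 5c 5c 03 08) = 02b2
m2: inner = H(48 9c 4a 31 36 36 36 74 66 77) = 03 52; tag = H(22 f6 20 5b 5c 5c 5c 03 52) = 02fc
m3: inner = H(48 9c 4a 31 36 36 36 54 09 e7) = 03 45; tag = H(22 f6 20 5b 5c 5c 5c 03 45) = 02ef
m4: inner = H(48 9c 4a 31 36 36 36 40 7f aa) = 03 6a; tag = H(22 f6 20 5b 5c 5c 5c 03 6a) = 0314 ← matches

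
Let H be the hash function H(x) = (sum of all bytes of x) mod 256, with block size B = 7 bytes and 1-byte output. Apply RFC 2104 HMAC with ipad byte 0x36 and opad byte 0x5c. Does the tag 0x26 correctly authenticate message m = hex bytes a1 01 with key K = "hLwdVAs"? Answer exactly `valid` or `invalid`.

valid

Key "hLwdVAs" = 68 4c 77 64 56 41 73 is exactly B = 7 bytes: K' = 68 4c 77 64 56 41 73.
K' ⊕ ipad = 5e 7a 41 52 60 77 45; K' ⊕ opad = 34 10 2b 38 0a 1d 2f.
Inner hash: sum = 94+122+65+82+96+119+69+161+1 = 809; mod 256 = 41 → 29.
Outer hash (recomputed tag): sum = 52+16+43+56+10+29+47+41 = 294; mod 256 = 38 → 26.
Recomputed tag = 26; claimed = 26 → match.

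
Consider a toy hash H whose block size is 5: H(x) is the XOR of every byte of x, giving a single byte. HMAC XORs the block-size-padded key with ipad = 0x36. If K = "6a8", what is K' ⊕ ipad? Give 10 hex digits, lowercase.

Key "6a8" = 36 61 38 is 3 bytes ≤ B = 5; zero-pad to 5 bytes: K' = 36 61 38 00 00.
XOR each byte with 0x36: 36⊕36=00, 61⊕36=57, 38⊕36=0e, 00⊕36=36, 00⊕36=36.

00570e3636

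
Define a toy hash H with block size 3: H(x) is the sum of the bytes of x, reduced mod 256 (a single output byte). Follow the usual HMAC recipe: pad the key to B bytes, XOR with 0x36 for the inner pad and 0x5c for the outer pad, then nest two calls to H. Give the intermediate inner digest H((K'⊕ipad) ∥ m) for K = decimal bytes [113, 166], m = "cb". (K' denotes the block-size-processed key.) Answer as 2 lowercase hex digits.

d2

Key decimal bytes [113, 166] = 71 a6 is 2 bytes ≤ B = 3; zero-pad to 3 bytes: K' = 71 a6 00.
K' ⊕ ipad = 47 90 36.
Inner input = 47 90 36 ∥ 63 62.
Inner hash: sum = 71+144+54+99+98 = 466; mod 256 = 210 → d2.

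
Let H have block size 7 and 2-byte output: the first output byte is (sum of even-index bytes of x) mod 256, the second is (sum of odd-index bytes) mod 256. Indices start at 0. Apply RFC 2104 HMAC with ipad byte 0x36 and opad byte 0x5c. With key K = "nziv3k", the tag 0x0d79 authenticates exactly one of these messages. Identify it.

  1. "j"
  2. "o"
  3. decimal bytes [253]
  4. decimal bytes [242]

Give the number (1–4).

4

Key "nziv3k" = 6e 7a 69 76 33 6b is 6 bytes ≤ B = 7; zero-pad to 7 bytes: K' = 6e 7a 69 76 33 6b 00.
K' ⊕ ipad = 58 4c 5f 40 05 5d 36; K' ⊕ opad = 32 26 35 2a 6f 37 5c.
m1: inner = H(58 4c 5f 40 05 5d 36 6a) = f2 53; tag = H(32 26 35 2a 6f 37 5c f2 53) = 8579
m2: inner = H(58 4c 5f 40 05 5d 36 6f) = f2 58; tag = H(32 26 35 2a 6f 37 5c f2 58) = 8a79
m3: inner = H(58 4c 5f 40 05 5d 36 fd) = f2 e6; tag = H(32 26 35 2a 6f 37 5c f2 e6) = 1879
m4: inner = H(58 4c 5f 40 05 5d 36 f2) = f2 db; tag = H(32 26 35 2a 6f 37 5c f2 db) = 0d79 ← matches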